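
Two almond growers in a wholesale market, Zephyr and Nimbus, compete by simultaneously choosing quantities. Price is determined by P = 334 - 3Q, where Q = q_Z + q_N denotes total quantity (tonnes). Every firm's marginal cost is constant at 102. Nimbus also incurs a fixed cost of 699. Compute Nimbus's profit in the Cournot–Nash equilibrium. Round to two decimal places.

Each firm earns π_i = (334 - 3Q)q_i - 102q_i.
Setting ∂π_i/∂q_i = 0 with rivals' quantities fixed: 232 - 6q_i - 3q_j = 0.
With identical firms every q_j equals q_i, so q_j = q_i and 232 = 9q_i, giving q_i = 232/9.
Price P = 334 - 3·(464/9) = 538/3.
Nimbus's profit: (538/3 - 102)·(232/9) - 699 = 1294.4815.

1294.48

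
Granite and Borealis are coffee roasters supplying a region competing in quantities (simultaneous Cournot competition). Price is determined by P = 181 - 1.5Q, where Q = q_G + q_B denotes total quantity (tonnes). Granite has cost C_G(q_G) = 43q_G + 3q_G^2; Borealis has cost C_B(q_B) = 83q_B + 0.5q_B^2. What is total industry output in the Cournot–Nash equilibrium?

32

Granite's profit: π_G = (181 - 1.5Q)q_G - (43q_G + 3q_G²). Setting ∂π_G/∂q_G = 0: 138 - 9q_G - (3/2)(q_B) = 0.
Borealis's first-order condition: 98 - 4q_B - (3/2)(q_G) = 0.
Best responses: q_G = (138 - (3/2)q_B)/9, q_B = (98 - (3/2)q_G)/4.
Substituting one into the other gives q_G = 12 and q_B = 20.
Total output Q = 12 + 20 = 32.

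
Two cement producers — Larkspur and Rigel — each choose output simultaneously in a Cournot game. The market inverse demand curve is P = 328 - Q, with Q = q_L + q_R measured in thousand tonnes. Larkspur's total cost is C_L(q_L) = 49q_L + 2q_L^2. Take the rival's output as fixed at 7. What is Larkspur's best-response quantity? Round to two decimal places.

45.33

With the rival's output fixed at 7, Larkspur's profit is π_L = (328 - 7 - q_L)q_L - (49q_L + 2q_L²) = (321 - q_L)q_L - (49q_L + 2q_L²).
∂π_L/∂q_L = 272 - 6q_L = 0, so q_L = 136/3.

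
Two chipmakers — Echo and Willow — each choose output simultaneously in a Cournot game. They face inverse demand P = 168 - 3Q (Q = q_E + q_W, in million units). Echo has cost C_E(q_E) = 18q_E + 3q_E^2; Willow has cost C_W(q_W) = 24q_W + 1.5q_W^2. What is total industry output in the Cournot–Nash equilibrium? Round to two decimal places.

Echo's profit: π_E = (168 - 3Q)q_E - (18q_E + 3q_E²). Setting ∂π_E/∂q_E = 0: 150 - 12q_E - 3(q_W) = 0.
Willow's profit: π_W = (168 - 3Q)q_W - (24q_W + (3/2)q_W²). Setting ∂π_W/∂q_W = 0: 144 - 9q_W - 3(q_E) = 0.
Best responses: q_E = (150 - 3q_W)/12, q_W = (144 - 3q_E)/9.
Solving the pair: q_E = 102/11, q_W = 142/11.
Total output Q = 102/11 + 142/11 = 244/11.

22.18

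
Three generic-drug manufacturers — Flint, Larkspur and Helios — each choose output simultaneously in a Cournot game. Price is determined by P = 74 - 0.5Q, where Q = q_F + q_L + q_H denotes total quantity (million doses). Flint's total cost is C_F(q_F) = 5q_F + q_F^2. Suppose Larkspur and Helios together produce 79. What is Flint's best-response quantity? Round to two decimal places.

With rivals' combined output fixed at 79, Flint's profit is π_F = (74 - (1/2)·79 - (1/2)q_F)q_F - (5q_F + q_F²) = (69/2 - (1/2)q_F)q_F - (5q_F + q_F²).
∂π_F/∂q_F = 59/2 - 3q_F = 0, so q_F = 59/6.

9.83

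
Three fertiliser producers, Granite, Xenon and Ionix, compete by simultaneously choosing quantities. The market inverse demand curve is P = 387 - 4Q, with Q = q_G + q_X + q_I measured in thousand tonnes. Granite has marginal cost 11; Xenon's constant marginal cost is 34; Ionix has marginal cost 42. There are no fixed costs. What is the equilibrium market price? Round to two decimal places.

118.50

Granite's profit: π_G = (387 - 4Q)q_G - (11q_G). Setting ∂π_G/∂q_G = 0: 376 - 8q_G - 4(q_X + q_I) = 0.
Xenon's first-order condition: 353 - 8q_X - 4(q_G + q_I) = 0.
Ionix's profit: π_I = (387 - 4Q)q_I - (42q_I). Setting ∂π_I/∂q_I = 0: 345 - 8q_I - 4(q_G + q_X) = 0.
Adding the 3 first-order conditions: 1074 − 16Q = 0, so Q = 537/8.
Back-substituting: q_G = (376 − 537/2)/4 = 215/8, q_X = (353 − 537/2)/4 = 169/8, q_I = (345 − 537/2)/4 = 153/8.
Total output Q = 537/8, so price P = 387 - 4·(537/8) = 237/2.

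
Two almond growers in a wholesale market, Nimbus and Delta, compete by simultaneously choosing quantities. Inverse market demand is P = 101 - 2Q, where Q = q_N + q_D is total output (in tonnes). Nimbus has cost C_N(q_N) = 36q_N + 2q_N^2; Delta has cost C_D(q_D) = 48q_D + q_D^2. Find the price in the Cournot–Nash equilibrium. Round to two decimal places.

Nimbus's profit: π_N = (101 - 2Q)q_N - (36q_N + 2q_N²). Setting ∂π_N/∂q_N = 0: 65 - 8q_N - 2(q_D) = 0.
Delta's first-order condition: 53 - 6q_D - 2(q_N) = 0.
Rearranging gives the reaction functions q_N = (65 - 2q_D)/8 and q_D = (53 - 2q_N)/6.
Substituting one into the other gives q_N = 71/11 and q_D = 147/22.
Total output Q = 289/22, so price P = 101 - 2·(289/22) = 822/11.

74.73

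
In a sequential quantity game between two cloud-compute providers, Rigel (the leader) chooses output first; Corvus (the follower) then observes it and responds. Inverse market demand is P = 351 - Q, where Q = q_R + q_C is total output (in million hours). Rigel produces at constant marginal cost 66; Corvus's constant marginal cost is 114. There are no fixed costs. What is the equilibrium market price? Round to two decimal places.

149.25

The follower Corvus best-responds to any q_R: π_C = (351 - Q)q_C - 114q_C.
Setting the follower's marginal profit to zero, 237 - q_R - 2q_C = 0, i.e. q_C = (237 - q_R)/2.
Rigel substitutes q_C(q_R) into its own profit: π_R = q_R(351 - q_R - (237 - q_R)/2) - 66q_R = (465/2 - (1/2)q_R)q_R - 66q_R.
Leader FOC: 333/2 - q_R = 0, so q_R = 333/2.
Then q_C = (237 - 333/2)/2 = 141/4.
Total output Q = 807/4, so price P = 351 - 807/4 = 597/4.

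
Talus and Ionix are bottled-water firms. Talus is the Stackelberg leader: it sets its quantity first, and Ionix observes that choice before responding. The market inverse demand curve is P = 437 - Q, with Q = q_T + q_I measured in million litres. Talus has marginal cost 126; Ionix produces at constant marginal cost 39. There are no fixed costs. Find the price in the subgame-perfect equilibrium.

Solve by backward induction. Given q_T, the follower Ionix maximises π_I = (437 - q_T - q_I)q_I - 39q_I.
Setting the follower's marginal profit to zero, 398 - q_T - 2q_I = 0, i.e. q_I = (398 - q_T)/2.
Talus substitutes q_I(q_T) into its own profit: π_T = q_T(437 - q_T - (398 - q_T)/2) - 126q_T = (238 - (1/2)q_T)q_T - 126q_T.
Leader FOC: 112 - q_T = 0, so q_T = 112.
Then q_I = (398 - 112)/2 = 143.
Total output Q = 255, so price P = 437 - 255 = 182.

182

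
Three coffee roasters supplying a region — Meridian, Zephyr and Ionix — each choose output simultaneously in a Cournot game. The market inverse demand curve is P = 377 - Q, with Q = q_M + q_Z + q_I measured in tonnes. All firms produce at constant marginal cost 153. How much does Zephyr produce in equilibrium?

56

Each firm earns π_i = (377 - Q)q_i - 153q_i.
First-order condition (treating rivals' output as given): 224 - 2q_i - Σ_{j≠i} q_j = 0.
By symmetry each firm produces the same amount; substituting Σ_{j≠i} q_j = 2q_i yields q_i = 224/4 = 56.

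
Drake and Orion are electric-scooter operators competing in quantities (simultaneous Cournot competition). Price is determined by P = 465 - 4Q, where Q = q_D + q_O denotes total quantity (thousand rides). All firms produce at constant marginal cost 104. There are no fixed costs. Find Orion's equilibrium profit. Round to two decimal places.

3620.03

A representative firm's profit is π_i = q_i(465 - 4Q) - 104q_i.
Setting ∂π_i/∂q_i = 0 with rivals' quantities fixed: 361 - 8q_i - 4q_j = 0.
By symmetry each firm produces the same amount; substituting q_j = q_i yields q_i = 361/12.
Price P = 465 - 4·(361/6) = 673/3.
Orion's profit: (673/3 - 104)·(361/12) = 3620.0278.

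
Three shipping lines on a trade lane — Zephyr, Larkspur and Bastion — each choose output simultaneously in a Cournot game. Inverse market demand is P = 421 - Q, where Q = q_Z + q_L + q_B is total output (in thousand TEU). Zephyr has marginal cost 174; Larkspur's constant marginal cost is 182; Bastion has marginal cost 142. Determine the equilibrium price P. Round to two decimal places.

229.75

Zephyr's profit: π_Z = (421 - Q)q_Z - (174q_Z). Setting ∂π_Z/∂q_Z = 0: 247 - 2q_Z - (q_L + q_B) = 0.
Larkspur's first-order condition: 239 - 2q_L - (q_Z + q_B) = 0.
Bastion's first-order condition: 279 - 2q_B - (q_Z + q_L) = 0.
Summing all 3 equations gives 765 − 4Q = 0, hence Q = 765/4.
Back-substituting: q_Z = (247 − 765/4) = 223/4, q_L = (239 − 765/4) = 191/4, q_B = (279 − 765/4) = 351/4.
Total output Q = 765/4, so price P = 421 - 765/4 = 919/4.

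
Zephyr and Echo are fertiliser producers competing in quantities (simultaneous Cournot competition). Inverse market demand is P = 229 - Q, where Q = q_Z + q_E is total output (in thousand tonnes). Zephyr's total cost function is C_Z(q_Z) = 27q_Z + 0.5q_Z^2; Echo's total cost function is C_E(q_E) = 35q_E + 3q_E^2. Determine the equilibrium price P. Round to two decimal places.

Zephyr's profit: π_Z = (229 - Q)q_Z - (27q_Z + (1/2)q_Z²). Setting ∂π_Z/∂q_Z = 0: 202 - 3q_Z - (q_E) = 0.
Echo's first-order condition: 194 - 8q_E - (q_Z) = 0.
So q_Z = (202 - q_E)/3 and q_E = (194 - q_Z)/8.
Solving the pair: q_Z = 1422/23, q_E = 380/23.
Total output Q = 1802/23, so price P = 229 - 1802/23 = 150.6522.

150.65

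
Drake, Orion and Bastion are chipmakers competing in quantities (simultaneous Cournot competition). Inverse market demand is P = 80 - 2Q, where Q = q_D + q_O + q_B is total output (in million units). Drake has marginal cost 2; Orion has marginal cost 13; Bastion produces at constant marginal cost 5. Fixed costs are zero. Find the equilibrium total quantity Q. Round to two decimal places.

Drake's profit: π_D = (80 - 2Q)q_D - (2q_D). Setting ∂π_D/∂q_D = 0: 78 - 4q_D - 2(q_O + q_B) = 0.
Orion's first-order condition: 67 - 4q_O - 2(q_D + q_B) = 0.
Bastion's profit: π_B = (80 - 2Q)q_B - (5q_B). Setting ∂π_B/∂q_B = 0: 75 - 4q_B - 2(q_D + q_O) = 0.
Adding the 3 first-order conditions: 220 − 8Q = 0, so Q = 55/2.
Back-substituting: q_D = (78 − 55)/2 = 23/2, q_O = (67 − 55)/2 = 6, q_B = (75 − 55)/2 = 10.
Total output Q = 23/2 + 6 + 10 = 55/2.

27.50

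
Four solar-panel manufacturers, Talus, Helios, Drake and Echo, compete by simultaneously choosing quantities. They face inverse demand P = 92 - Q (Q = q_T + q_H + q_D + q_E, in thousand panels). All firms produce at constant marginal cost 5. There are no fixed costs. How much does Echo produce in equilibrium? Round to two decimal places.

Each firm earns π_i = (92 - Q)q_i - 5q_i.
First-order condition (treating rivals' output as given): 87 - 2q_i - Σ_{j≠i} q_j = 0.
With identical firms every q_j equals q_i, so Σ_{j≠i} q_j = 3q_i and 87 = 5q_i, giving q_i = 87/5.

17.40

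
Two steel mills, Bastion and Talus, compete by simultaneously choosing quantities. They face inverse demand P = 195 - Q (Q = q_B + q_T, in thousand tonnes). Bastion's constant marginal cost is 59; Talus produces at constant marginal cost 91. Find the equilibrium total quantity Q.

80

Bastion's profit: π_B = (195 - Q)q_B - (59q_B). Setting ∂π_B/∂q_B = 0: 136 - 2q_B - (q_T) = 0.
Talus's profit: π_T = (195 - Q)q_T - (91q_T). Setting ∂π_T/∂q_T = 0: 104 - 2q_T - (q_B) = 0.
Rearranging gives the reaction functions q_B = (136 - q_T)/2 and q_T = (104 - q_B)/2.
Solving the pair: q_B = 56, q_T = 24.
Total output Q = 56 + 24 = 80.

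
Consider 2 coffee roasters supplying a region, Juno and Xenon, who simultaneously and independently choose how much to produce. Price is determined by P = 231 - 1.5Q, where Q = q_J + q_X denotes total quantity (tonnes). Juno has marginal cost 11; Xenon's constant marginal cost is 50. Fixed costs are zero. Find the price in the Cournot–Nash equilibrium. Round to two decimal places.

97.33

Juno's profit: π_J = (231 - 1.5Q)q_J - (11q_J). Setting ∂π_J/∂q_J = 0: 220 - 3q_J - (3/2)(q_X) = 0.
Xenon's first-order condition: 181 - 3q_X - (3/2)(q_J) = 0.
So q_J = (220 - (3/2)q_X)/3 and q_X = (181 - (3/2)q_J)/3.
Solving the pair: q_J = 518/9, q_X = 284/9.
Total output Q = 802/9, so price P = 231 - (3/2)·(802/9) = 292/3.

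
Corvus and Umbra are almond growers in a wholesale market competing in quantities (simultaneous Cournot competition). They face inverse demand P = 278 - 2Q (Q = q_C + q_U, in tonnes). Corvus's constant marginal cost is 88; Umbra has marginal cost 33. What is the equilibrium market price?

Corvus's profit: π_C = (278 - 2Q)q_C - (88q_C). Setting ∂π_C/∂q_C = 0: 190 - 4q_C - 2(q_U) = 0.
Umbra's first-order condition: 245 - 4q_U - 2(q_C) = 0.
Best responses: q_C = (190 - 2q_U)/4, q_U = (245 - 2q_C)/4.
Substituting one into the other gives q_C = 45/2 and q_U = 50.
Total output Q = 145/2, so price P = 278 - 2·(145/2) = 133.

133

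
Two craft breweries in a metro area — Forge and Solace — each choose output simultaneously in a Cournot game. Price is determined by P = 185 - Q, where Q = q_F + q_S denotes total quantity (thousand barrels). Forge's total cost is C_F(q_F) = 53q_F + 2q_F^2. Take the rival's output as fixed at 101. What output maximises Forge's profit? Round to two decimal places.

With the rival's output fixed at 101, Forge's profit is π_F = (185 - 101 - q_F)q_F - (53q_F + 2q_F²) = (84 - q_F)q_F - (53q_F + 2q_F²).
∂π_F/∂q_F = 31 - 6q_F = 0, so q_F = 31/6.

5.17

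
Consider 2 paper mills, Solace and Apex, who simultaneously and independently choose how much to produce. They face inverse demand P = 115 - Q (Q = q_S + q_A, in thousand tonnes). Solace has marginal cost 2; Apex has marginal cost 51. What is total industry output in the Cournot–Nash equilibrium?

Solace's profit: π_S = (115 - Q)q_S - (2q_S). Setting ∂π_S/∂q_S = 0: 113 - 2q_S - (q_A) = 0.
Apex's first-order condition: 64 - 2q_A - (q_S) = 0.
Rearranging gives the reaction functions q_S = (113 - q_A)/2 and q_A = (64 - q_S)/2.
Solving the pair: q_S = 54, q_A = 5.
Total output Q = 54 + 5 = 59.

59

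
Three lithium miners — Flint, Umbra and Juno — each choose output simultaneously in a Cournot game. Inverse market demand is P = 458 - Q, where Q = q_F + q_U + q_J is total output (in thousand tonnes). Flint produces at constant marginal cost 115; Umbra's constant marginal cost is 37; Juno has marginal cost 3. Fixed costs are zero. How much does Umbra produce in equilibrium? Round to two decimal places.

Flint's profit: π_F = (458 - Q)q_F - (115q_F). Setting ∂π_F/∂q_F = 0: 343 - 2q_F - (q_U + q_J) = 0.
Umbra's first-order condition: 421 - 2q_U - (q_F + q_J) = 0.
Juno's first-order condition: 455 - 2q_J - (q_F + q_U) = 0.
Adding the 3 conditions: 1219 − 2Q − 2Q = 0, i.e. Q = 1219/4.
Back-substituting: q_F = (343 − 1219/4) = 153/4, q_U = (421 − 1219/4) = 465/4, q_J = (455 − 1219/4) = 601/4.

116.25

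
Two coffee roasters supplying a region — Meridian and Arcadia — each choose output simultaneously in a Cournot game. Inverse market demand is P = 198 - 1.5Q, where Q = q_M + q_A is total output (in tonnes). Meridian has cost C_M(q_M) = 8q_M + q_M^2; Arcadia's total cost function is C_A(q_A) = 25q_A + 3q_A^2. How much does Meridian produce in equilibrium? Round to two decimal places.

33.93

Meridian's profit: π_M = (198 - 1.5Q)q_M - (8q_M + q_M²). Setting ∂π_M/∂q_M = 0: 190 - 5q_M - (3/2)(q_A) = 0.
Arcadia's profit: π_A = (198 - 1.5Q)q_A - (25q_A + 3q_A²). Setting ∂π_A/∂q_A = 0: 173 - 9q_A - (3/2)(q_M) = 0.
So q_M = (190 - (3/2)q_A)/5 and q_A = (173 - (3/2)q_M)/9.
Solving the pair: q_M = 1934/57, q_A = 13.5673.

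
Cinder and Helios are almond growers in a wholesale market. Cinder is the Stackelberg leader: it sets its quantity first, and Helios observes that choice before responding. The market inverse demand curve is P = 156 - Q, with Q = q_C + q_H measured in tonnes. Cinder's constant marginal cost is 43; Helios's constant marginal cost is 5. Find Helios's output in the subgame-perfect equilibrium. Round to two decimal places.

56.75

The follower Helios best-responds to any q_C: π_H = (156 - Q)q_H - 5q_H.
∂π_H/∂q_H = 151 - q_C - 2q_H = 0 gives the reaction function q_H = (151 - q_C)/2.
Cinder substitutes q_H(q_C) into its own profit: π_C = q_C(156 - q_C - (151 - q_C)/2) - 43q_C = (161/2 - (1/2)q_C)q_C - 43q_C.
The leader's first-order condition 75/2 - q_C = 0 yields q_C = 75/2.
Then q_H = (151 - 75/2)/2 = 227/4.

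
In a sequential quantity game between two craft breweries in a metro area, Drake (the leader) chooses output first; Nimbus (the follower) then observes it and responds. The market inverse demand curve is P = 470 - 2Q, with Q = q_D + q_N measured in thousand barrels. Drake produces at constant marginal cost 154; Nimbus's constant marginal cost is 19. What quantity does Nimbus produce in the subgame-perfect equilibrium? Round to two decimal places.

The follower Nimbus best-responds to any q_D: π_N = (470 - 2Q)q_N - 19q_N.
Follower FOC: 451 - 2q_D - 4q_N = 0, so q_N(q_D) = (451 - 2q_D)/4.
The leader anticipates this reaction. Substituting into P = 470 - 2Q gives P = 489/2 - q_D, so π_D = (489/2 - q_D)q_D - 154q_D.
Maximising: ∂π_D/∂q_D = 181/2 - 2q_D = 0, giving q_D = 181/4.
Then q_N = (451 - 2·(181/4))/4 = 721/8.

90.13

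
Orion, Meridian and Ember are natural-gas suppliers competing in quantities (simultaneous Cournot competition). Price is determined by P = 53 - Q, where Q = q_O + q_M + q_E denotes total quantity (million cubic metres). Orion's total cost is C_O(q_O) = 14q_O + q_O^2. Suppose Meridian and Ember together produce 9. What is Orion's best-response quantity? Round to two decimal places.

With rivals' combined output fixed at 9, Orion's profit is π_O = (53 - 9 - q_O)q_O - (14q_O + q_O²) = (44 - q_O)q_O - (14q_O + q_O²).
∂π_O/∂q_O = 30 - 4q_O = 0, so q_O = 15/2.

7.50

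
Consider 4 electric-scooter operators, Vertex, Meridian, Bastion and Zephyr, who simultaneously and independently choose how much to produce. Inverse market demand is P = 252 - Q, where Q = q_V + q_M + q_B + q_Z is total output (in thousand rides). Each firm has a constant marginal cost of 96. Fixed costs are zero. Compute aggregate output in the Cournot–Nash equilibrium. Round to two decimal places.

124.80

A representative firm's profit is π_i = q_i(252 - Q) - 96q_i.
First-order condition (treating rivals' output as given): 156 - 2q_i - Σ_{j≠i} q_j = 0.
By symmetry each firm produces the same amount; substituting Σ_{j≠i} q_j = 3q_i yields q_i = 156/5.
Total output Q = 156/5 + 156/5 + 156/5 + 156/5 = 624/5.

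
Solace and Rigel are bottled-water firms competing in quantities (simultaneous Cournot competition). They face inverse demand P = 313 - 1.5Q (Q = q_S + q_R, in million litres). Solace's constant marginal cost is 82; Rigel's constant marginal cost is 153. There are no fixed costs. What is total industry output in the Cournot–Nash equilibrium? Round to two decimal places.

86.89

Solace's profit: π_S = (313 - 1.5Q)q_S - (82q_S). Setting ∂π_S/∂q_S = 0: 231 - 3q_S - (3/2)(q_R) = 0.
Rigel's first-order condition: 160 - 3q_R - (3/2)(q_S) = 0.
Rearranging gives the reaction functions q_S = (231 - (3/2)q_R)/3 and q_R = (160 - (3/2)q_S)/3.
Solving the pair: q_S = 604/9, q_R = 178/9.
Total output Q = 604/9 + 178/9 = 782/9.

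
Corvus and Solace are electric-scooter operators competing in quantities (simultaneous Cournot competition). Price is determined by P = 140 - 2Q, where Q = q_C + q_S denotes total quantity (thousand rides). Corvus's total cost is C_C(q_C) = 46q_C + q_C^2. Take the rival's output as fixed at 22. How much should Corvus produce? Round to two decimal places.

With the rival's output fixed at 22, Corvus's profit is π_C = (140 - 2·22 - 2q_C)q_C - (46q_C + q_C²) = (96 - 2q_C)q_C - (46q_C + q_C²).
∂π_C/∂q_C = 50 - 6q_C = 0, so q_C = 25/3.

8.33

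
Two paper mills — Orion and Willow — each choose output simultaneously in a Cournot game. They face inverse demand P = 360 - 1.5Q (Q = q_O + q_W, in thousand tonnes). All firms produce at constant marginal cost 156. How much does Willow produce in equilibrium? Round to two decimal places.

45.33

A representative firm's profit is π_i = q_i(360 - 1.5Q) - 156q_i.
First-order condition (treating rivals' output as given): 204 - 3q_i - (3/2)q_j = 0.
With identical firms every q_j equals q_i, so q_j = q_i and 204 = (9/2)q_i, giving q_i = 136/3.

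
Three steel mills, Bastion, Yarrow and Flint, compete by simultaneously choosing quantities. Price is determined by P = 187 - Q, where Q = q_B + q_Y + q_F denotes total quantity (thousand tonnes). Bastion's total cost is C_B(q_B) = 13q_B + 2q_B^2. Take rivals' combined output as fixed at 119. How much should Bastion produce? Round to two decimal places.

9.17

With rivals' combined output fixed at 119, Bastion's profit is π_B = (187 - 119 - q_B)q_B - (13q_B + 2q_B²) = (68 - q_B)q_B - (13q_B + 2q_B²).
∂π_B/∂q_B = 55 - 6q_B = 0, so q_B = 55/6.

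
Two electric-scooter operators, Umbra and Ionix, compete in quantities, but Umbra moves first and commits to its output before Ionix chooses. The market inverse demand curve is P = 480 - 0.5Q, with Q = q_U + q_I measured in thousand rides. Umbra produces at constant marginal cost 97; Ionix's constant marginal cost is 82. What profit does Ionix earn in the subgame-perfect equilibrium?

Solve by backward induction. Given q_U, the follower Ionix maximises π_I = (480 - (1/2)q_U - (1/2)q_I)q_I - 82q_I.
Follower FOC: 398 - (1/2)q_U - q_I = 0, so q_I(q_U) = (398 - (1/2)q_U).
Umbra substitutes q_I(q_U) into its own profit: π_U = q_U(480 - (1/2)q_U - (398 - (1/2)q_U)/2) - 97q_U = (281 - (1/4)q_U)q_U - 97q_U.
Maximising: ∂π_U/∂q_U = 184 - (1/2)q_U = 0, giving q_U = 368.
Then q_I = (398 - (1/2)·368) = 214.
Price P = 480 - (1/2)·582 = 189.
Ionix's profit: (189 - 82)·214 = 22898.

22898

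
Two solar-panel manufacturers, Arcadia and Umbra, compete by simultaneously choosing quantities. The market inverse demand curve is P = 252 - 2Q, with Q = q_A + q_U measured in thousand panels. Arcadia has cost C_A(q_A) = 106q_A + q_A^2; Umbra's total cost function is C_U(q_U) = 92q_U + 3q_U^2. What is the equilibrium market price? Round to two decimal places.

187.43

Arcadia's profit: π_A = (252 - 2Q)q_A - (106q_A + q_A²). Setting ∂π_A/∂q_A = 0: 146 - 6q_A - 2(q_U) = 0.
Umbra's profit: π_U = (252 - 2Q)q_U - (92q_U + 3q_U²). Setting ∂π_U/∂q_U = 0: 160 - 10q_U - 2(q_A) = 0.
Best responses: q_A = (146 - 2q_U)/6, q_U = (160 - 2q_A)/10.
Solving the pair: q_A = 285/14, q_U = 167/14.
Total output Q = 226/7, so price P = 252 - 2·(226/7) = 1312/7.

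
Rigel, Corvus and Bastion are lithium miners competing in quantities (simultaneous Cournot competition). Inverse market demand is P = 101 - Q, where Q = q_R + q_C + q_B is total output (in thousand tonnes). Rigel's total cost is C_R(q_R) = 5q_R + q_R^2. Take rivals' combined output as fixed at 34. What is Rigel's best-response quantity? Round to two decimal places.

With rivals' combined output fixed at 34, Rigel's profit is π_R = (101 - 34 - q_R)q_R - (5q_R + q_R²) = (67 - q_R)q_R - (5q_R + q_R²).
∂π_R/∂q_R = 62 - 4q_R = 0, so q_R = 31/2.

15.50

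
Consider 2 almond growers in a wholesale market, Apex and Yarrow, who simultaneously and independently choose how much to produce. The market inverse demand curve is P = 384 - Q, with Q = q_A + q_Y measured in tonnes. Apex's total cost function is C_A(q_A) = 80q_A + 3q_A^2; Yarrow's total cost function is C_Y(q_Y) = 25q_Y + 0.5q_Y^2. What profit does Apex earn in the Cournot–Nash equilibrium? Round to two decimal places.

Apex's profit: π_A = (384 - Q)q_A - (80q_A + 3q_A²). Setting ∂π_A/∂q_A = 0: 304 - 8q_A - (q_Y) = 0.
Yarrow's first-order condition: 359 - 3q_Y - (q_A) = 0.
Best responses: q_A = (304 - q_Y)/8, q_Y = (359 - q_A)/3.
Substituting one into the other gives q_A = 553/23 and q_Y = 111.6522.
Price P = 384 - 135.6957 = 248.3043.
Apex's profit: 248.3043·(553/23) - 80·(553/23) - 3(553/23)² = 2312.3554.

2312.36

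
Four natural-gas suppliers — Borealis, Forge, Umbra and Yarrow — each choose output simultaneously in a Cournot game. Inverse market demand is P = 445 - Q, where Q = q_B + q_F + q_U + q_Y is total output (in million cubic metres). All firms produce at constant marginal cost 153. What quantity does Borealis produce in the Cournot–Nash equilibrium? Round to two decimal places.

Each firm earns π_i = (445 - Q)q_i - 153q_i.
First-order condition (treating rivals' output as given): 292 - 2q_i - Σ_{j≠i} q_j = 0.
By symmetry each firm produces the same amount; substituting Σ_{j≠i} q_j = 3q_i yields q_i = 292/5.

58.40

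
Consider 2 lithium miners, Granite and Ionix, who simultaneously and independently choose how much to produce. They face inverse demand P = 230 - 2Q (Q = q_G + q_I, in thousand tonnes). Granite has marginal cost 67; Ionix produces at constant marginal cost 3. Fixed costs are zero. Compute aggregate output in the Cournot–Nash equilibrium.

65

Granite's profit: π_G = (230 - 2Q)q_G - (67q_G). Setting ∂π_G/∂q_G = 0: 163 - 4q_G - 2(q_I) = 0.
Ionix's profit: π_I = (230 - 2Q)q_I - (3q_I). Setting ∂π_I/∂q_I = 0: 227 - 4q_I - 2(q_G) = 0.
Rearranging gives the reaction functions q_G = (163 - 2q_I)/4 and q_I = (227 - 2q_G)/4.
Substituting one into the other gives q_G = 33/2 and q_I = 97/2.
Total output Q = 33/2 + 97/2 = 65.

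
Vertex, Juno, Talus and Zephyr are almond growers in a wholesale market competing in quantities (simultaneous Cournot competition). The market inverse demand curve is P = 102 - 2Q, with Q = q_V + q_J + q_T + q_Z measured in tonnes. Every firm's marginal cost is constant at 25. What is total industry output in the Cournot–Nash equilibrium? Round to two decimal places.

Each firm earns π_i = (102 - 2Q)q_i - 25q_i.
Setting ∂π_i/∂q_i = 0 with rivals' quantities fixed: 77 - 4q_i - 2·Σ_{j≠i} q_j = 0.
By symmetry each firm produces the same amount; substituting Σ_{j≠i} q_j = 3q_i yields q_i = 77/10.
Total output Q = 77/10 + 77/10 + 77/10 + 77/10 = 154/5.

30.80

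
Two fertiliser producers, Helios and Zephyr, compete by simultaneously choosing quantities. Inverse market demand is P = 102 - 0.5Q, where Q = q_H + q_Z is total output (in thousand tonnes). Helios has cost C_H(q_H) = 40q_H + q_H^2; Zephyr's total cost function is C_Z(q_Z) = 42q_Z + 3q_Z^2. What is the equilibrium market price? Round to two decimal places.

Helios's profit: π_H = (102 - 0.5Q)q_H - (40q_H + q_H²). Setting ∂π_H/∂q_H = 0: 62 - 3q_H - (1/2)(q_Z) = 0.
Zephyr's profit: π_Z = (102 - 0.5Q)q_Z - (42q_Z + 3q_Z²). Setting ∂π_Z/∂q_Z = 0: 60 - 7q_Z - (1/2)(q_H) = 0.
Rearranging gives the reaction functions q_H = (62 - (1/2)q_Z)/3 and q_Z = (60 - (1/2)q_H)/7.
Substituting one into the other gives q_H = 1616/83 and q_Z = 596/83.
Total output Q = 26.6506, so price P = 102 - (1/2)·26.6506 = 88.6747.

88.67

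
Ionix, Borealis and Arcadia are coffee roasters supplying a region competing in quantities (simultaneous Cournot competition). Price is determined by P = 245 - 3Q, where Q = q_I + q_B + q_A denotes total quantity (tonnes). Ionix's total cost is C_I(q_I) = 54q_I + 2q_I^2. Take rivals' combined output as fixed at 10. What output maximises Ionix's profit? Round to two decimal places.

With rivals' combined output fixed at 10, Ionix's profit is π_I = (245 - 3·10 - 3q_I)q_I - (54q_I + 2q_I²) = (215 - 3q_I)q_I - (54q_I + 2q_I²).
∂π_I/∂q_I = 161 - 10q_I = 0, so q_I = 161/10.

16.10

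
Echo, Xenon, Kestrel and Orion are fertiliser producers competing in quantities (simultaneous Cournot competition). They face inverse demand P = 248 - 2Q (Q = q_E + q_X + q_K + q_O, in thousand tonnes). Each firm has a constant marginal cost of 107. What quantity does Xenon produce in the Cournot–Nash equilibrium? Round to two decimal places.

A representative firm's profit is π_i = q_i(248 - 2Q) - 107q_i.
First-order condition (treating rivals' output as given): 141 - 4q_i - 2·Σ_{j≠i} q_j = 0.
By symmetry each firm produces the same amount; substituting Σ_{j≠i} q_j = 3q_i yields q_i = 141/10.

14.10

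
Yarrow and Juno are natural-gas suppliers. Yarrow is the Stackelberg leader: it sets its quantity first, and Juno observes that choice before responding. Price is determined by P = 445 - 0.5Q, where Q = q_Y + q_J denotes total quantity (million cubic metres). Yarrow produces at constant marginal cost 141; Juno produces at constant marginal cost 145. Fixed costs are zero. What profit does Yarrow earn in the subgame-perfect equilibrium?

23716

The follower Juno best-responds to any q_Y: π_J = (445 - 0.5Q)q_J - 145q_J.
∂π_J/∂q_J = 300 - (1/2)q_Y - q_J = 0 gives the reaction function q_J = (300 - (1/2)q_Y).
Yarrow substitutes q_J(q_Y) into its own profit: π_Y = q_Y(445 - (1/2)q_Y - (300 - (1/2)q_Y)/2) - 141q_Y = (295 - (1/4)q_Y)q_Y - 141q_Y.
Maximising: ∂π_Y/∂q_Y = 154 - (1/2)q_Y = 0, giving q_Y = 308.
Then q_J = (300 - (1/2)·308) = 146.
Price P = 445 - (1/2)·454 = 218.
Yarrow's profit: (218 - 141)·308 = 23716.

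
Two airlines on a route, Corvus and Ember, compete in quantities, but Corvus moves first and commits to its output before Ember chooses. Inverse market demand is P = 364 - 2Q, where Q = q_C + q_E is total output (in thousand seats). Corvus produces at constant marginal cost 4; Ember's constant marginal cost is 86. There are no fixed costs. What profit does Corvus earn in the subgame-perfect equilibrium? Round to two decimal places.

The follower Ember best-responds to any q_C: π_E = (364 - 2Q)q_E - 86q_E.
Follower FOC: 278 - 2q_C - 4q_E = 0, so q_E(q_C) = (278 - 2q_C)/4.
Corvus substitutes q_E(q_C) into its own profit: π_C = q_C(364 - 2q_C - (278 - 2q_C)/2) - 4q_C = (225 - q_C)q_C - 4q_C.
Maximising: ∂π_C/∂q_C = 221 - 2q_C = 0, giving q_C = 221/2.
Then q_E = (278 - 2·(221/2))/4 = 57/4.
Price P = 364 - 2·(499/4) = 229/2.
Corvus's profit: (229/2 - 4)·(221/2) = 12210.2500.

12210.25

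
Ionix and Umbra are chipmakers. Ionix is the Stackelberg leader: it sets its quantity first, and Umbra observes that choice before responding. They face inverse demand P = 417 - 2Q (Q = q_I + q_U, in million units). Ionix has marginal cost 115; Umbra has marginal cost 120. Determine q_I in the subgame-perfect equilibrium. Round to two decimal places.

Solve by backward induction. Given q_I, the follower Umbra maximises π_U = (417 - 2q_I - 2q_U)q_U - 120q_U.
Follower FOC: 297 - 2q_I - 4q_U = 0, so q_U(q_I) = (297 - 2q_I)/4.
The leader anticipates this reaction. Substituting into P = 417 - 2Q gives P = 537/2 - q_I, so π_I = (537/2 - q_I)q_I - 115q_I.
Maximising: ∂π_I/∂q_I = 307/2 - 2q_I = 0, giving q_I = 307/4.
Then q_U = (297 - 2·(307/4))/4 = 287/8.

76.75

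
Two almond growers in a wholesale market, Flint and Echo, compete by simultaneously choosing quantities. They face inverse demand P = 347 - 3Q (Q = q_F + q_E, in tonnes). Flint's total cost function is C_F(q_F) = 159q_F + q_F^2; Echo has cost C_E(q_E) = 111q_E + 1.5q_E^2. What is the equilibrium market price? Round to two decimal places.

237.10

Flint's profit: π_F = (347 - 3Q)q_F - (159q_F + q_F²). Setting ∂π_F/∂q_F = 0: 188 - 8q_F - 3(q_E) = 0.
Echo's first-order condition: 236 - 9q_E - 3(q_F) = 0.
Best responses: q_F = (188 - 3q_E)/8, q_E = (236 - 3q_F)/9.
Substituting one into the other gives q_F = 328/21 and q_E = 1324/63.
Total output Q = 36.6349, so price P = 347 - 3·36.6349 = 237.0952.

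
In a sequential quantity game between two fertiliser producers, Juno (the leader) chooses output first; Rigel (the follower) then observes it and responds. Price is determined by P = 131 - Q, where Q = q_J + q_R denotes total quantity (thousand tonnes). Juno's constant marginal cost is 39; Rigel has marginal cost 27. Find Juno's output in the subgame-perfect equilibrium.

40

The follower Rigel best-responds to any q_J: π_R = (131 - Q)q_R - 27q_R.
Setting the follower's marginal profit to zero, 104 - q_J - 2q_R = 0, i.e. q_R = (104 - q_J)/2.
Juno substitutes q_R(q_J) into its own profit: π_J = q_J(131 - q_J - (104 - q_J)/2) - 39q_J = (79 - (1/2)q_J)q_J - 39q_J.
Leader FOC: 40 - q_J = 0, so q_J = 40.
Then q_R = (104 - 40)/2 = 32.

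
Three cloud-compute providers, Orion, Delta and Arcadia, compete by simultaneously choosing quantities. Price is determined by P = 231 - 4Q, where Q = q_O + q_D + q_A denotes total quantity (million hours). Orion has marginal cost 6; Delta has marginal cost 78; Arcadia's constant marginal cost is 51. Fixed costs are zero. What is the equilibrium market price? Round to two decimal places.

Orion's profit: π_O = (231 - 4Q)q_O - (6q_O). Setting ∂π_O/∂q_O = 0: 225 - 8q_O - 4(q_D + q_A) = 0.
Delta's first-order condition: 153 - 8q_D - 4(q_O + q_A) = 0.
Arcadia's profit: π_A = (231 - 4Q)q_A - (51q_A). Setting ∂π_A/∂q_A = 0: 180 - 8q_A - 4(q_O + q_D) = 0.
Summing all 3 equations gives 558 − 16Q = 0, hence Q = 279/8.
Back-substituting: q_O = (225 − 279/2)/4 = 171/8, q_D = (153 − 279/2)/4 = 27/8, q_A = (180 − 279/2)/4 = 81/8.
Total output Q = 279/8, so price P = 231 - 4·(279/8) = 183/2.

91.50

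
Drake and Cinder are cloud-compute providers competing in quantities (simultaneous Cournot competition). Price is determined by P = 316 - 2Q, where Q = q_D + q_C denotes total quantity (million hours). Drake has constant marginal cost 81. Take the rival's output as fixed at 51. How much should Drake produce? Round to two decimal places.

With the rival's output fixed at 51, Drake's profit is π_D = (316 - 2·51 - 2q_D)q_D - (81q_D) = (214 - 2q_D)q_D - (81q_D).
∂π_D/∂q_D = 133 - 4q_D = 0, so q_D = 133/4.

33.25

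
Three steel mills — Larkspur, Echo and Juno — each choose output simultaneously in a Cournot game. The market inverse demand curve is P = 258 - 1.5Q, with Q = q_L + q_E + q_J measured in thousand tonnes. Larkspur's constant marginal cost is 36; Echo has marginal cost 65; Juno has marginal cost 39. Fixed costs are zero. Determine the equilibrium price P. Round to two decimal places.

Larkspur's profit: π_L = (258 - 1.5Q)q_L - (36q_L). Setting ∂π_L/∂q_L = 0: 222 - 3q_L - (3/2)(q_E + q_J) = 0.
Echo's first-order condition: 193 - 3q_E - (3/2)(q_L + q_J) = 0.
Juno's first-order condition: 219 - 3q_J - (3/2)(q_L + q_E) = 0.
Adding the 3 first-order conditions: 634 − 6Q = 0, so Q = 317/3.
Back-substituting: q_L = (222 − 317/2)/(3/2) = 127/3, q_E = (193 − 317/2)/(3/2) = 23, q_J = (219 − 317/2)/(3/2) = 121/3.
Total output Q = 317/3, so price P = 258 - (3/2)·(317/3) = 199/2.

99.50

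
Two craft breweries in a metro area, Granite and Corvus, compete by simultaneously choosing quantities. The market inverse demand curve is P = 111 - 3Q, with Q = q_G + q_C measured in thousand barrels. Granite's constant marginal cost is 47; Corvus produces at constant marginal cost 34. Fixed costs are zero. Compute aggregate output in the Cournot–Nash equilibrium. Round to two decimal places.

15.67

Granite's profit: π_G = (111 - 3Q)q_G - (47q_G). Setting ∂π_G/∂q_G = 0: 64 - 6q_G - 3(q_C) = 0.
Corvus's profit: π_C = (111 - 3Q)q_C - (34q_C). Setting ∂π_C/∂q_C = 0: 77 - 6q_C - 3(q_G) = 0.
Best responses: q_G = (64 - 3q_C)/6, q_C = (77 - 3q_G)/6.
Substituting one into the other gives q_G = 17/3 and q_C = 10.
Total output Q = 17/3 + 10 = 47/3.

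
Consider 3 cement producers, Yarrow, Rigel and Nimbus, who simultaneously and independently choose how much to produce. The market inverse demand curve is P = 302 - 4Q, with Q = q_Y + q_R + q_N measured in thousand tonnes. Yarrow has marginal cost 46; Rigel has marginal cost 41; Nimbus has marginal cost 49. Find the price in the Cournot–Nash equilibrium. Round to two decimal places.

109.50

Yarrow's profit: π_Y = (302 - 4Q)q_Y - (46q_Y). Setting ∂π_Y/∂q_Y = 0: 256 - 8q_Y - 4(q_R + q_N) = 0.
Rigel's first-order condition: 261 - 8q_R - 4(q_Y + q_N) = 0.
Nimbus's profit: π_N = (302 - 4Q)q_N - (49q_N). Setting ∂π_N/∂q_N = 0: 253 - 8q_N - 4(q_Y + q_R) = 0.
Summing all 3 equations gives 770 − 16Q = 0, hence Q = 385/8.
Back-substituting: q_Y = (256 − 385/2)/4 = 127/8, q_R = (261 − 385/2)/4 = 137/8, q_N = (253 − 385/2)/4 = 121/8.
Total output Q = 385/8, so price P = 302 - 4·(385/8) = 219/2.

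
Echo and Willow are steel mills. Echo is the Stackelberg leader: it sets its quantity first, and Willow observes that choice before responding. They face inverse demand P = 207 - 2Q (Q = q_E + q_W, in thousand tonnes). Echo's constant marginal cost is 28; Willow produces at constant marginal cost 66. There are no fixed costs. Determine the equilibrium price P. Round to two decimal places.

82.25

Solve by backward induction. Given q_E, the follower Willow maximises π_W = (207 - 2q_E - 2q_W)q_W - 66q_W.
Setting the follower's marginal profit to zero, 141 - 2q_E - 4q_W = 0, i.e. q_W = (141 - 2q_E)/4.
Echo substitutes q_W(q_E) into its own profit: π_E = q_E(207 - 2q_E - (141 - 2q_E)/2) - 28q_E = (273/2 - q_E)q_E - 28q_E.
The leader's first-order condition 217/2 - 2q_E = 0 yields q_E = 217/4.
Then q_W = (141 - 2·(217/4))/4 = 65/8.
Total output Q = 499/8, so price P = 207 - 2·(499/8) = 329/4.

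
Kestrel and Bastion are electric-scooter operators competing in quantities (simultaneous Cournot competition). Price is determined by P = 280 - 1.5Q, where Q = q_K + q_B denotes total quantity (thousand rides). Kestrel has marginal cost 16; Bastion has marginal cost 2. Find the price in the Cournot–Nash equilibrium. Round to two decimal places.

Kestrel's profit: π_K = (280 - 1.5Q)q_K - (16q_K). Setting ∂π_K/∂q_K = 0: 264 - 3q_K - (3/2)(q_B) = 0.
Bastion's profit: π_B = (280 - 1.5Q)q_B - (2q_B). Setting ∂π_B/∂q_B = 0: 278 - 3q_B - (3/2)(q_K) = 0.
Rearranging gives the reaction functions q_K = (264 - (3/2)q_B)/3 and q_B = (278 - (3/2)q_K)/3.
Substituting one into the other gives q_K = 500/9 and q_B = 584/9.
Total output Q = 1084/9, so price P = 280 - (3/2)·(1084/9) = 298/3.

99.33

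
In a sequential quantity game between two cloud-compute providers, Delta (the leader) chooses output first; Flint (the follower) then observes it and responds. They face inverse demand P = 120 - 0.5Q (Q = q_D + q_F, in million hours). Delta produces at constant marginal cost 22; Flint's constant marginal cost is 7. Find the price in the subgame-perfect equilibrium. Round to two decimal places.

42.75

The follower Flint best-responds to any q_D: π_F = (120 - 0.5Q)q_F - 7q_F.
Follower FOC: 113 - (1/2)q_D - q_F = 0, so q_F(q_D) = (113 - (1/2)q_D).
The leader anticipates this reaction. Substituting into P = 120 - 0.5Q gives P = 127/2 - (1/4)q_D, so π_D = (127/2 - (1/4)q_D)q_D - 22q_D.
Leader FOC: 83/2 - (1/2)q_D = 0, so q_D = 83.
Then q_F = (113 - (1/2)·83) = 143/2.
Total output Q = 309/2, so price P = 120 - (1/2)·(309/2) = 171/4.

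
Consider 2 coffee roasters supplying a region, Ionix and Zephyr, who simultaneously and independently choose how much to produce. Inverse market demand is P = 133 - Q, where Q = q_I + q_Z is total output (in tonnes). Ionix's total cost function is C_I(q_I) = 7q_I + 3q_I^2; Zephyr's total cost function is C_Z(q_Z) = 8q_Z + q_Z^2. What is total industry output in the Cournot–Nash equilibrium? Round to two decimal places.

Ionix's profit: π_I = (133 - Q)q_I - (7q_I + 3q_I²). Setting ∂π_I/∂q_I = 0: 126 - 8q_I - (q_Z) = 0.
Zephyr's first-order condition: 125 - 4q_Z - (q_I) = 0.
Rearranging gives the reaction functions q_I = (126 - q_Z)/8 and q_Z = (125 - q_I)/4.
Substituting one into the other gives q_I = 379/31 and q_Z = 874/31.
Total output Q = 379/31 + 874/31 = 1253/31.

40.42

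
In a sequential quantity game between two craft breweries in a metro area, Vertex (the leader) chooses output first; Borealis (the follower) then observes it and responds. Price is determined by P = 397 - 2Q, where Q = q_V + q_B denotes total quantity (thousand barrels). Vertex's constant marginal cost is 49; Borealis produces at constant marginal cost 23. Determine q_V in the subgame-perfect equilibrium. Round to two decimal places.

The follower Borealis best-responds to any q_V: π_B = (397 - 2Q)q_B - 23q_B.
Follower FOC: 374 - 2q_V - 4q_B = 0, so q_B(q_V) = (374 - 2q_V)/4.
The leader anticipates this reaction. Substituting into P = 397 - 2Q gives P = 210 - q_V, so π_V = (210 - q_V)q_V - 49q_V.
The leader's first-order condition 161 - 2q_V = 0 yields q_V = 161/2.
Then q_B = (374 - 2·(161/2))/4 = 213/4.

80.50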